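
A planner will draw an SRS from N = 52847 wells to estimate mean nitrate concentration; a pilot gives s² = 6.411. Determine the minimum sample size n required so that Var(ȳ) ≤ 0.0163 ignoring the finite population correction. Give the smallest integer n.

394

Without fpc, n₀ = s²/D = 6.411/0.0163 = 393.3129.
Rounding up, n = 394.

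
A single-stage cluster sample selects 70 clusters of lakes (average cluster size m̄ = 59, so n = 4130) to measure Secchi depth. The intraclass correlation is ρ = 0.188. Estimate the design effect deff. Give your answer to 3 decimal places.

11.904

deff = 1 + (59 − 1)·0.188 = 1 + 10.904 = 11.904.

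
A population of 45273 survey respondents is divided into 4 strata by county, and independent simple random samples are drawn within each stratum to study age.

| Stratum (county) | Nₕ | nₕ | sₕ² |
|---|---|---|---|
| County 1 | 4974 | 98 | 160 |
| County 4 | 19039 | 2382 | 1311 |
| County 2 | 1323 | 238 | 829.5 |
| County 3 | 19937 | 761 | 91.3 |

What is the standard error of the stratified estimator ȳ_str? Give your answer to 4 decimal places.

Var(ȳ_str) = Σₕ Wₕ²(1 − fₕ)sₕ²/nₕ with Wₕ = Nₕ/N, N = 45273.
County 1: Wₕ = 0.10986681; term = 0.10986681²·(1 − 0.01970245)·160/98 = 0.019319009.
County 4: Wₕ = 0.42053763; term = 0.42053763²·(1 − 0.12511161)·1311/2382 = 0.085157579.
County 2: Wₕ = 0.02922272; term = 0.02922272²·(1 − 0.17989418)·829.5/238 = 0.0024409027.
County 3: Wₕ = 0.44037285; term = 0.44037285²·(1 − 0.03817024)·91.3/761 = 0.022378213.
Sum = 0.1292957.
SE = √(0.1292957) = 0.3596.

0.3596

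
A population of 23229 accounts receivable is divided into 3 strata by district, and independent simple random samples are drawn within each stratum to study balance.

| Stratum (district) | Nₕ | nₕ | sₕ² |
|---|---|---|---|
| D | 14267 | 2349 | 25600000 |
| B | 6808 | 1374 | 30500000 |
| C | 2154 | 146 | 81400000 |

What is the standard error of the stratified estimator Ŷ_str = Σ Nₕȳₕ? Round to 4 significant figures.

Var(Ŷ_str) = Σₕ Nₕ²(1 − fₕ)sₕ²/nₕ.
D: 14267²·(1 − 2349/14267)·25600000/2349 = 1.853075 × 10^12.
B: 6808²·(1 − 1374/6808)·30500000/1374 = 8.2120633 × 10^11.
C: 2154²·(1 − 146/2154)·81400000/146 = 2.411465 × 10^12.
Sum = 5.0857463 × 10^12.
SE = √(5.0857463 × 10^12) = 2.255 × 10^6.

2.255 × 10^6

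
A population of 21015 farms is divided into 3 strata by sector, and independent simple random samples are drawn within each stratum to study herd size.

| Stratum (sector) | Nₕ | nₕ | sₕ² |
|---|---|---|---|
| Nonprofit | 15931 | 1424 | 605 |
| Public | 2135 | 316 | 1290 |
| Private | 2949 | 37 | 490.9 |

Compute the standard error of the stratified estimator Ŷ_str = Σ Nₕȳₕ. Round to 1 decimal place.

15099.0

Var(Ŷ_str) = Σₕ Nₕ²(1 − fₕ)sₕ²/nₕ.
Nonprofit: 15931²·(1 − 1424/15931)·605/1424 = 9.8189723 × 10^7.
Public: 2135²·(1 − 316/2135)·1290/316 = 1.5853794 × 10^7.
Private: 2949²·(1 − 37/2949)·490.9/37 = 1.1393508 × 10^8.
Sum = 2.279786 × 10^8.
SE = √(2.279786 × 10^8) = 15099.0.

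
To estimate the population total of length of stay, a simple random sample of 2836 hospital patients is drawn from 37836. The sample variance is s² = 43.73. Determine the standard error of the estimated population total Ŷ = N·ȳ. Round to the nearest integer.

4519

Var(Ŷ) = N²·Var(ȳ) = N²·(1 − n/N)·s²/n.
f = 2836/37836 = 0.07495507; Var(ȳ) = 0.92504493·43.73/2836 = 0.014263828.
Var(Ŷ) = 37836² · 0.014263828 = 2.0419567 × 10^7.
SE(Ŷ) = √(2.0419567 × 10^7) = 4519.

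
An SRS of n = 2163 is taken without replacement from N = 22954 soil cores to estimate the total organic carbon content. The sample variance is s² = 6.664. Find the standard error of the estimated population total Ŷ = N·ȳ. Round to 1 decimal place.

Var(Ŷ) = N²·Var(ȳ) = N²·(1 − n/N)·s²/n.
f = 2163/22954 = 0.09423194; Var(ȳ) = 0.90576806·6.664/2163 = 0.0027905864.
Var(Ŷ) = 22954² · 0.0027905864 = 1.4703212 × 10^6.
SE(Ŷ) = √(1.4703212 × 10^6) = 1212.6.

1212.6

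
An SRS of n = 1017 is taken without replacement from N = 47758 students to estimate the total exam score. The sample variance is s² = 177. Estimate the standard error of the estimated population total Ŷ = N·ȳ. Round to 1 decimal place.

19710.5

Var(Ŷ) = N²·Var(ȳ) = N²·(1 − n/N)·s²/n.
f = 1017/47758 = 0.02129486; Var(ȳ) = 0.97870514·177/1017 = 0.17033511.
Var(Ŷ) = 47758² · 0.17033511 = 3.8850484 × 10^8.
SE(Ŷ) = √(3.8850484 × 10^8) = 19710.5.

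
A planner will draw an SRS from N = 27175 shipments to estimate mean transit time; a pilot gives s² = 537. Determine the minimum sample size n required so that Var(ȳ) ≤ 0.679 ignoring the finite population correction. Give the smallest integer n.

Without fpc, n₀ = s²/D = 537/0.679 = 790.8689.
Rounding up, n = 791.

791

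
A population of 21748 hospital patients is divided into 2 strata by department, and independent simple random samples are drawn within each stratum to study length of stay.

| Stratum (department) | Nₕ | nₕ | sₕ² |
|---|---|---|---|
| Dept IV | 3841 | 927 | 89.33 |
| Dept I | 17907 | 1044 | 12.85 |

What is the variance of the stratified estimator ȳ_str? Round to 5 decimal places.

0.01014

Var(ȳ_str) = Σₕ Wₕ²(1 − fₕ)sₕ²/nₕ with Wₕ = Nₕ/N, N = 21748.
Dept IV: Wₕ = 0.17661394; term = 0.17661394²·(1 − 0.24134340)·89.33/927 = 0.0022804093.
Dept I: Wₕ = 0.82338606; term = 0.82338606²·(1 − 0.05830122)·12.85/1044 = 0.0078581742.
Sum = 0.010138584.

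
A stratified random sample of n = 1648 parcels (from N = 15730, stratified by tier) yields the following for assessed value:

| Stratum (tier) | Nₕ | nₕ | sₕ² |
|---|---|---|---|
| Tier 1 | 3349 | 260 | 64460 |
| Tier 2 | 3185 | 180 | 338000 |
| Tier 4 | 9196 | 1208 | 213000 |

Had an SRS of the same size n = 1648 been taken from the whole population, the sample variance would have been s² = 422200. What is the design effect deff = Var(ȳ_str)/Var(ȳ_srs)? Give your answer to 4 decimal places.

0.5901

Var(ȳ_str) = Σ Wₕ²(1−fₕ)sₕ²/nₕ with Wₕ = Nₕ/15730:
  Tier 1: (3349/15730)²·(1−260/3349)·64460/260 = 10.365555
  Tier 2: (3185/15730)²·(1−180/3185)·338000/180 = 72.634117
  Tier 4: (9196/15730)²·(1−1208/9196)·213000/1208 = 52.347054
  → Var(ȳ_str) = 135.34673.
Var(ȳ_srs) = (1 − 1648/15730)·422200/1648 = 229.34889.
deff = 135.34673 / 229.34889 = 0.5901.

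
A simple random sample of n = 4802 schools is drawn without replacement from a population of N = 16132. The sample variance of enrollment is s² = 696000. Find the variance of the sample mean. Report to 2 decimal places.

101.80

Under SRS without replacement, Var(ȳ) = (1 − f)·s²/n with f = n/N = 4802/16132 = 0.29766923.
Var(ȳ) = (1 − 0.29766923)·696000/4802 = 0.70233077·144.93961 = 101.79555.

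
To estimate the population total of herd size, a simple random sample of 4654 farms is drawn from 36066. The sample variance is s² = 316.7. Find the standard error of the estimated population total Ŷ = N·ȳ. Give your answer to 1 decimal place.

8780.3

Var(Ŷ) = N²·Var(ȳ) = N²·(1 − n/N)·s²/n.
f = 4654/36066 = 0.12904120; Var(ȳ) = 0.87095880·316.7/4654 = 0.059267867.
Var(Ŷ) = 36066² · 0.059267867 = 7.7093055 × 10^7.
SE(Ŷ) = √(7.7093055 × 10^7) = 8780.3.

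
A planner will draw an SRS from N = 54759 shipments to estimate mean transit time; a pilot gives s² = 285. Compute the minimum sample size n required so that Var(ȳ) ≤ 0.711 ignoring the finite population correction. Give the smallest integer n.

Without fpc, n₀ = s²/D = 285/0.711 = 400.8439.
Rounding up, n = 401.

401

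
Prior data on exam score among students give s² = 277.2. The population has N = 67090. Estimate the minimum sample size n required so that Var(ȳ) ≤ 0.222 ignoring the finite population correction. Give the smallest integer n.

Without fpc, n₀ = s²/D = 277.2/0.222 = 1248.6486.
Rounding up, n = 1249.

1249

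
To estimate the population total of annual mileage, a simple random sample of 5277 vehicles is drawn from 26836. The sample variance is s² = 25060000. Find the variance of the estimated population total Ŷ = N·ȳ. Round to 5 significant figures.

Var(Ŷ) = N²·Var(ȳ) = N²·(1 − n/N)·s²/n.
f = 5277/26836 = 0.19663884; Var(ȳ) = 0.80336116·25060000/5277 = 3815.0901.
Var(Ŷ) = 26836² · 3815.0901 = 2.7475169 × 10^12.

2.7475 × 10^12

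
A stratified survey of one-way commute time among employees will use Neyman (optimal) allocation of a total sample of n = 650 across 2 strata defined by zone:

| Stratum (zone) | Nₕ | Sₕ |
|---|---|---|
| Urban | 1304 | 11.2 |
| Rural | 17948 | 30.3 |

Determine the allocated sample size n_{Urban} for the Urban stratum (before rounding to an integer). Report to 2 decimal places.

17.00

Neyman allocation: nₕ = n·NₕSₕ / Σⱼ NⱼSⱼ.
Σ NⱼSⱼ = 1304·11.2 + 17948·30.3 = 558429.2.
n_{Urban} = 650·1304·11.2 / 558429.2 = 17.00.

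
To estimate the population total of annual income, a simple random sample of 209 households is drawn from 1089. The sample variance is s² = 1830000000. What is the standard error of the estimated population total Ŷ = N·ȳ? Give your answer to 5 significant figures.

2.8967 × 10^6

Var(Ŷ) = N²·Var(ȳ) = N²·(1 − n/N)·s²/n.
f = 209/1089 = 0.19191919; Var(ȳ) = 0.80808081·1830000000/209 = 7.0755401 × 10^6.
Var(Ŷ) = 1089² · (7.0755401 × 10^6) = 8.3910316 × 10^12.
SE(Ŷ) = √(8.3910316 × 10^12) = 2.8967 × 10^6.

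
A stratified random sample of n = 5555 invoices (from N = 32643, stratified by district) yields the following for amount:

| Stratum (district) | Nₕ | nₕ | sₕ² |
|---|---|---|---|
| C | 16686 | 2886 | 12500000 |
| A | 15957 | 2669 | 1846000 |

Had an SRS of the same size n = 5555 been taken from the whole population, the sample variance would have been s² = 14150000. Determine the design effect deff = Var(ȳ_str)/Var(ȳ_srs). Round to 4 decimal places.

Var(ȳ_str) = Σ Wₕ²(1−fₕ)sₕ²/nₕ with Wₕ = Nₕ/32643:
  C: (16686/32643)²·(1−2886/16686)·12500000/2886 = 935.97636
  A: (15957/32643)²·(1−2669/15957)·1846000/2669 = 137.63024
  → Var(ȳ_str) = 1073.6066.
Var(ȳ_srs) = (1 − 5555/32643)·14150000/5555 = 2113.7774.
deff = 1073.6066 / 2113.7774 = 0.5079.

0.5079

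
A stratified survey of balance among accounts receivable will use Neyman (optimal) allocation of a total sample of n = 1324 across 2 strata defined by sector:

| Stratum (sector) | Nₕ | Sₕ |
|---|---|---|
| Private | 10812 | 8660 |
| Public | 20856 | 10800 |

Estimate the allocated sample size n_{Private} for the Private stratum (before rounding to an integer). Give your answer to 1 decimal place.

388.8

Neyman allocation: nₕ = n·NₕSₕ / Σⱼ NⱼSⱼ.
Σ NⱼSⱼ = 10812·8660 + 20856·10800 = 3.1887672 × 10^8.
n_{Private} = 1324·10812·8660 / (3.1887672 × 10^8) = 388.8.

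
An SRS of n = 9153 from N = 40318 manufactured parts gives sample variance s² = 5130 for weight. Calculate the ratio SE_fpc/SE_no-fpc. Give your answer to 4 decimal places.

f = n/N = 9153/40318 = 0.22702019.
SE_no-fpc = √(s²/n) = 0.74864676; SE_fpc = √((1−f)s²/n) = 0.65820477.
Ratio = √(1−f) = 0.87919270.

0.8792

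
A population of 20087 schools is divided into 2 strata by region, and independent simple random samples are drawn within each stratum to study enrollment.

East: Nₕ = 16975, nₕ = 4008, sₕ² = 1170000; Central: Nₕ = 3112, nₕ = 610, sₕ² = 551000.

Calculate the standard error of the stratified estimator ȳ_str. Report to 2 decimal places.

Var(ȳ_str) = Σₕ Wₕ²(1 − fₕ)sₕ²/nₕ with Wₕ = Nₕ/N, N = 20087.
East: Wₕ = 0.84507393; term = 0.84507393²·(1 − 0.23611193)·1170000/4008 = 159.24921.
Central: Wₕ = 0.15492607; term = 0.15492607²·(1 − 0.19601542)·551000/610 = 17.430847.
Sum = 176.68006.
SE = √(176.68006) = 13.29.

13.29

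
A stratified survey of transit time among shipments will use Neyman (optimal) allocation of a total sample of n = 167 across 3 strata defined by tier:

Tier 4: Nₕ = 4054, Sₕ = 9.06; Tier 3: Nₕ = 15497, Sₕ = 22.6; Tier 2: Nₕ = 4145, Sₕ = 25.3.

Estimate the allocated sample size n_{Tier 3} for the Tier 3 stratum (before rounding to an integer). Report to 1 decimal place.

118.9

Neyman allocation: nₕ = n·NₕSₕ / Σⱼ NⱼSⱼ.
Σ NⱼSⱼ = 4054·9.06 + 15497·22.6 + 4145·25.3 = 491829.94.
n_{Tier 3} = 167·15497·22.6 / 491829.94 = 118.9.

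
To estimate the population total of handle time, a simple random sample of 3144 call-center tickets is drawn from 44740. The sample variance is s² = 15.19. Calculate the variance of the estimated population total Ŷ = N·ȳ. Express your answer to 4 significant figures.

Var(Ŷ) = N²·Var(ȳ) = N²·(1 − n/N)·s²/n.
f = 3144/44740 = 0.07027269; Var(ȳ) = 0.92972731·15.19/3144 = 0.0044919077.
Var(Ŷ) = 44740² · 0.0044919077 = 8.9913061 × 10^6.

8.991 × 10^6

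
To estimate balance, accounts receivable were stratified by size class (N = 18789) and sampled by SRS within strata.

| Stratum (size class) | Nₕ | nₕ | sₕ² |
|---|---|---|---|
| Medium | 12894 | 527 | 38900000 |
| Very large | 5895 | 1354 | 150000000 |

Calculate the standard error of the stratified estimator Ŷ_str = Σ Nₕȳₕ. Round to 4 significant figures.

Var(Ŷ_str) = Σₕ Nₕ²(1 − fₕ)sₕ²/nₕ.
Medium: 12894²·(1 − 527/12894)·38900000/527 = 1.1770394 × 10^13.
Very large: 5895²·(1 − 1354/5895)·150000000/1354 = 2.9655681 × 10^12.
Sum = 1.4735962 × 10^13.
SE = √(1.4735962 × 10^13) = 3.839 × 10^6.

3.839 × 10^6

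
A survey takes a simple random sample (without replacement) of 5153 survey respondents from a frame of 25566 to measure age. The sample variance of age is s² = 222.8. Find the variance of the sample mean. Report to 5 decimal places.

0.03452

Under SRS without replacement, Var(ȳ) = (1 − f)·s²/n with f = n/N = 5153/25566 = 0.20155676.
Var(ȳ) = (1 − 0.20155676)·222.8/5153 = 0.79844324·0.043236949 = 0.03452225.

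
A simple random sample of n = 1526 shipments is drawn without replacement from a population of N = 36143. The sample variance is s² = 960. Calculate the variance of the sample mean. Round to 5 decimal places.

Under SRS without replacement, Var(ȳ) = (1 − f)·s²/n with f = n/N = 1526/36143 = 0.04222118.
Var(ȳ) = (1 − 0.04222118)·960/1526 = 0.95777882·0.62909567 = 0.60253452.

0.60253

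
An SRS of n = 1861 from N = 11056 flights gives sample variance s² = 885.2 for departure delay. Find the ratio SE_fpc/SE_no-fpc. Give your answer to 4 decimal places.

0.9120

f = n/N = 1861/11056 = 0.16832489.
SE_no-fpc = √(s²/n) = 0.68967982; SE_fpc = √((1−f)s²/n) = 0.62896194.
Ratio = √(1−f) = 0.91196223.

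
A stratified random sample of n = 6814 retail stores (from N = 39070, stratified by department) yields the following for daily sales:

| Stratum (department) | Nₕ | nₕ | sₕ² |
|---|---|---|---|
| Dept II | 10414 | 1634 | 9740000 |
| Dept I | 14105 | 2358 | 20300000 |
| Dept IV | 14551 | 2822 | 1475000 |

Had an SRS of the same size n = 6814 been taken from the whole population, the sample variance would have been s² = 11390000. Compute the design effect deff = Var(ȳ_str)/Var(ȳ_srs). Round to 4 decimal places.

Var(ȳ_str) = Σ Wₕ²(1−fₕ)sₕ²/nₕ with Wₕ = Nₕ/39070:
  Dept II: (10414/39070)²·(1−1634/10414)·9740000/1634 = 357.05258
  Dept I: (14105/39070)²·(1−2358/14105)·20300000/2358 = 934.47024
  Dept IV: (14551/39070)²·(1−2822/14551)·1475000/2822 = 58.438898
  → Var(ȳ_str) = 1349.9617.
Var(ȳ_srs) = (1 − 6814/39070)·11390000/6814 = 1380.0305.
deff = 1349.9617 / 1380.0305 = 0.9782.

0.9782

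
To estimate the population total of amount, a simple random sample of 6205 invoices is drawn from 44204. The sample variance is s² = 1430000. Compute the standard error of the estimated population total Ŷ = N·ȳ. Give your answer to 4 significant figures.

Var(Ŷ) = N²·Var(ȳ) = N²·(1 − n/N)·s²/n.
f = 6205/44204 = 0.14037191; Var(ȳ) = 0.85962809·1430000/6205 = 198.10929.
Var(Ŷ) = 44204² · 198.10929 = 3.8710429 × 10^11.
SE(Ŷ) = √(3.8710429 × 10^11) = 622200.

622200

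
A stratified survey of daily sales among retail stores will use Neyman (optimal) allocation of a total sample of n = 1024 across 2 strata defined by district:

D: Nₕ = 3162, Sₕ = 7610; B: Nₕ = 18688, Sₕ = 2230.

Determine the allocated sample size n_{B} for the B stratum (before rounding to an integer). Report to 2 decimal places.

Neyman allocation: nₕ = n·NₕSₕ / Σⱼ NⱼSⱼ.
Σ NⱼSⱼ = 3162·7610 + 18688·2230 = 6.573706 × 10^7.
n_{B} = 1024·18688·2230 / (6.573706 × 10^7) = 649.17.

649.17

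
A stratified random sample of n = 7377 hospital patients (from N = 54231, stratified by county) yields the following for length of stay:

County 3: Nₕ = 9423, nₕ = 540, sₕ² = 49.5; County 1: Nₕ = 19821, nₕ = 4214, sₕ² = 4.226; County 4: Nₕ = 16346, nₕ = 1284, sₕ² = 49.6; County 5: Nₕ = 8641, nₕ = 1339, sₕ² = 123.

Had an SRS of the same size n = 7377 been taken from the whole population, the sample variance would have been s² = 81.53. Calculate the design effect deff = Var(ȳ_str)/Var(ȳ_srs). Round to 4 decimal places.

Var(ȳ_str) = Σ Wₕ²(1−fₕ)sₕ²/nₕ with Wₕ = Nₕ/54231:
  County 3: (9423/54231)²·(1−540/9423)·49.5/540 = 0.0026089459
  County 1: (19821/54231)²·(1−4214/19821)·4.226/4214 = 1.0548355 × 10^-4
  County 4: (16346/54231)²·(1−1284/16346)·49.6/1284 = 0.0032338179
  County 5: (8641/54231)²·(1−1339/8641)·123/1339 = 0.0019707664
  → Var(ȳ_str) = 0.0079190138.
Var(ȳ_srs) = (1 − 7377/54231)·81.53/7377 = 0.0095485345.
deff = 0.0079190138 / 0.0095485345 = 0.8293.

0.8293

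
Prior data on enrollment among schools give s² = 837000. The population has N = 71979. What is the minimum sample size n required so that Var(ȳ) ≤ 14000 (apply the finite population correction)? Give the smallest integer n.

60

Without fpc, n₀ = s²/D = 837000/14000 = 59.7857.
With fpc, (1 − n/N)·s²/n ≤ D requires n ≥ n₀/(1 + n₀/N) = 59.7857/(1 + 59.7857/71979) = 59.7361.
Rounding up, n = 60.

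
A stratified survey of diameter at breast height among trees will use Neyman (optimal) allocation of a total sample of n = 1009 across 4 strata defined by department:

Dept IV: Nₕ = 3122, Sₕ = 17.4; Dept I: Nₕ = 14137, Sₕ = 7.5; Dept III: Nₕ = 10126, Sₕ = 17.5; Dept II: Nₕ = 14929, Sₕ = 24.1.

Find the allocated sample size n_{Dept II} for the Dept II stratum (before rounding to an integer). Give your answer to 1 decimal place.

520.6

Neyman allocation: nₕ = n·NₕSₕ / Σⱼ NⱼSⱼ.
Σ NⱼSⱼ = 3122·17.4 + 14137·7.5 + 10126·17.5 + 14929·24.1 = 697344.2.
n_{Dept II} = 1009·14929·24.1 / 697344.2 = 520.6.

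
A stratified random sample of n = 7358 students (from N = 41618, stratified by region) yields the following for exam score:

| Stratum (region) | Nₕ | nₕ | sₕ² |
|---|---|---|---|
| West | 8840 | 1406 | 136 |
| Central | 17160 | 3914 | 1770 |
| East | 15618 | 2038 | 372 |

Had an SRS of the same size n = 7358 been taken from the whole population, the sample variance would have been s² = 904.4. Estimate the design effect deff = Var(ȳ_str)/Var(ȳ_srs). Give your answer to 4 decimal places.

0.8437

Var(ȳ_str) = Σ Wₕ²(1−fₕ)sₕ²/nₕ with Wₕ = Nₕ/41618:
  West: (8840/41618)²·(1−1406/8840)·136/1406 = 0.0036699994
  Central: (17160/41618)²·(1−3914/17160)·1770/3914 = 0.059346084
  East: (15618/41618)²·(1−2038/15618)·372/2038 = 0.022351236
  → Var(ȳ_str) = 0.085367319.
Var(ȳ_srs) = (1 − 7358/41618)·904.4/7358 = 0.10118285.
deff = 0.085367319 / 0.10118285 = 0.8437.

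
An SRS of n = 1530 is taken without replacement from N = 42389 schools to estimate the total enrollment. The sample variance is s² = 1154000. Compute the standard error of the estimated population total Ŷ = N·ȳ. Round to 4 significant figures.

1.143 × 10^6

Var(Ŷ) = N²·Var(ȳ) = N²·(1 − n/N)·s²/n.
f = 1530/42389 = 0.03609427; Var(ȳ) = 0.96390573·1154000/1530 = 727.02432.
Var(Ŷ) = 42389² · 727.02432 = 1.3063372 × 10^12.
SE(Ŷ) = √(1.3063372 × 10^12) = 1.143 × 10^6.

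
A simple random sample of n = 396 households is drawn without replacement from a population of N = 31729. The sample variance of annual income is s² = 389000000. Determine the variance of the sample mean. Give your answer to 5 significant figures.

Under SRS without replacement, Var(ȳ) = (1 − f)·s²/n with f = n/N = 396/31729 = 0.01248070.
Var(ȳ) = (1 − 0.01248070)·389000000/396 = 0.98751930·982323.23 = 970063.15.

970060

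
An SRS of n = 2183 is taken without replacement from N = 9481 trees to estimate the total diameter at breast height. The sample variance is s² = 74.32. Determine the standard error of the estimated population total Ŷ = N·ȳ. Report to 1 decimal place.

Var(Ŷ) = N²·Var(ȳ) = N²·(1 − n/N)·s²/n.
f = 2183/9481 = 0.23024997; Var(ȳ) = 0.76975003·74.32/2183 = 0.026206057.
Var(Ŷ) = 9481² · 0.026206057 = 2.3556457 × 10^6.
SE(Ŷ) = √(2.3556457 × 10^6) = 1534.8.

1534.8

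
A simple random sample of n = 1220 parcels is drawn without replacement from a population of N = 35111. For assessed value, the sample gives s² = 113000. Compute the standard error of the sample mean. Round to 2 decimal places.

9.46

Under SRS without replacement, Var(ȳ) = (1 − f)·s²/n with f = n/N = 1220/35111 = 0.03474695.
Var(ȳ) = (1 − 0.03474695)·113000/1220 = 0.96525305·92.622951 = 89.404586.
SE(ȳ) = √(89.404586) = 9.46.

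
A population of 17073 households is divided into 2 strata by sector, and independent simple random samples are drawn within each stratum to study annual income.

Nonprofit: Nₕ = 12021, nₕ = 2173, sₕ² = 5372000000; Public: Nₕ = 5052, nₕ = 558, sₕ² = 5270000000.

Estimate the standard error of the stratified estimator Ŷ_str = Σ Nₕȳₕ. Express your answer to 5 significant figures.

Var(Ŷ_str) = Σₕ Nₕ²(1 − fₕ)sₕ²/nₕ.
Nonprofit: 12021²·(1 − 2173/12021)·5372000000/2173 = 2.9266104 × 10^14.
Public: 5052²·(1 − 558/5052)·5270000000/558 = 2.1442372 × 10^14.
Sum = 5.0708476 × 10^14.
SE = √(5.0708476 × 10^14) = 2.2519 × 10^7.

2.2519 × 10^7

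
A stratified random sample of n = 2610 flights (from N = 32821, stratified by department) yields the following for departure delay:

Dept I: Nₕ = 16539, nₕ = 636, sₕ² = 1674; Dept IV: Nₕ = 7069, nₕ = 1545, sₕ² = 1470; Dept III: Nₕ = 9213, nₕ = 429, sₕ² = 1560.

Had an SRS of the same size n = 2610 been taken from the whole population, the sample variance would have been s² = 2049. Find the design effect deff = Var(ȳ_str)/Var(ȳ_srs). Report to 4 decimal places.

Var(ȳ_str) = Σ Wₕ²(1−fₕ)sₕ²/nₕ with Wₕ = Nₕ/32821:
  Dept I: (16539/32821)²·(1−636/16539)·1674/636 = 0.6426626
  Dept IV: (7069/32821)²·(1−1545/7069)·1470/1545 = 0.034490293
  Dept III: (9213/32821)²·(1−429/9213)·1560/429 = 0.27318515
  → Var(ȳ_str) = 0.95033804.
Var(ȳ_srs) = (1 − 2610/32821)·2049/2610 = 0.72262793.
deff = 0.95033804 / 0.72262793 = 1.3151.

1.3151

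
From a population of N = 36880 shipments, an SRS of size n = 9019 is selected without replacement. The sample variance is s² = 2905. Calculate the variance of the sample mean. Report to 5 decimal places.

0.24333

Under SRS without replacement, Var(ȳ) = (1 − f)·s²/n with f = n/N = 9019/36880 = 0.24454989.
Var(ȳ) = (1 − 0.24454989)·2905/9019 = 0.75545011·0.32209779 = 0.24332881.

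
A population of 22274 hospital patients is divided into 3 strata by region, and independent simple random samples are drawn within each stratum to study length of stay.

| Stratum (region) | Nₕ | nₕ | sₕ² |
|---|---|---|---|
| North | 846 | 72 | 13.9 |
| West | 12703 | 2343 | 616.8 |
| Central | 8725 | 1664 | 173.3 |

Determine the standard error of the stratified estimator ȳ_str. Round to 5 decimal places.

Var(ȳ_str) = Σₕ Wₕ²(1 − fₕ)sₕ²/nₕ with Wₕ = Nₕ/N, N = 22274.
North: Wₕ = 0.03798150; term = 0.03798150²·(1 − 0.08510638)·13.9/72 = 2.5479869 × 10^-4.
West: Wₕ = 0.57030619; term = 0.57030619²·(1 − 0.18444462)·616.8/2343 = 0.069829945.
Central: Wₕ = 0.39171231; term = 0.39171231²·(1 − 0.19071633)·173.3/1664 = 0.01293244.
Sum = 0.083017184.
SE = √(0.083017184) = 0.28813.

0.28813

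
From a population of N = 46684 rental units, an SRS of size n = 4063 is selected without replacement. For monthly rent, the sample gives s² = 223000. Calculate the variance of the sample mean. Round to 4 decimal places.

50.1088

Under SRS without replacement, Var(ȳ) = (1 − f)·s²/n with f = n/N = 4063/46684 = 0.08703196.
Var(ȳ) = (1 − 0.08703196)·223000/4063 = 0.91296804·54.885553 = 50.108755.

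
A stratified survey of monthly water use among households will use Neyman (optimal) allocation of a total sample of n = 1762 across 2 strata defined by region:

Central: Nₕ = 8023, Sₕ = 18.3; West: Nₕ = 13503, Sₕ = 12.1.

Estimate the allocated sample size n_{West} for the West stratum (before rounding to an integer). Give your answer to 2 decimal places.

Neyman allocation: nₕ = n·NₕSₕ / Σⱼ NⱼSⱼ.
Σ NⱼSⱼ = 8023·18.3 + 13503·12.1 = 310207.2.
n_{West} = 1762·13503·12.1 / 310207.2 = 928.05.

928.05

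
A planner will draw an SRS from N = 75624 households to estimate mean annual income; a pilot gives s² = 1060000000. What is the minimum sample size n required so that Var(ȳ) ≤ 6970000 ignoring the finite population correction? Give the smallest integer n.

153

Without fpc, n₀ = s²/D = 1060000000/6970000 = 152.0803.
Rounding up, n = 153.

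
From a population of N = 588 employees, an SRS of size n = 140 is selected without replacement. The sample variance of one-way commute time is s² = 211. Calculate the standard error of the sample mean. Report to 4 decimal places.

1.0716

Under SRS without replacement, Var(ȳ) = (1 − f)·s²/n with f = n/N = 140/588 = 0.23809524.
Var(ȳ) = (1 − 0.23809524)·211/140 = 0.76190476·1.5071429 = 1.1482993.
SE(ȳ) = √(1.1482993) = 1.0716.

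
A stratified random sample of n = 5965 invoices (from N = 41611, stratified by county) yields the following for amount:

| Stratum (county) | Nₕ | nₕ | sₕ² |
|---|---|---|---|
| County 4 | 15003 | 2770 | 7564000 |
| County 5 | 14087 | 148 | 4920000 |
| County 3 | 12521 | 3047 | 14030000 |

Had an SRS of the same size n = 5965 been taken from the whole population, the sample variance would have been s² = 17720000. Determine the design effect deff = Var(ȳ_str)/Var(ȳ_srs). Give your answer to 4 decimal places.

1.7191

Var(ȳ_str) = Σ Wₕ²(1−fₕ)sₕ²/nₕ with Wₕ = Nₕ/41611:
  County 4: (15003/41611)²·(1−2770/15003)·7564000/2770 = 289.44532
  County 5: (14087/41611)²·(1−148/14087)·4920000/148 = 3769.9641
  County 3: (12521/41611)²·(1−3047/12521)·14030000/3047 = 315.45783
  → Var(ȳ_str) = 4374.8673.
Var(ȳ_srs) = (1 − 5965/41611)·17720000/5965 = 2544.8133.
deff = 4374.8673 / 2544.8133 = 1.7191.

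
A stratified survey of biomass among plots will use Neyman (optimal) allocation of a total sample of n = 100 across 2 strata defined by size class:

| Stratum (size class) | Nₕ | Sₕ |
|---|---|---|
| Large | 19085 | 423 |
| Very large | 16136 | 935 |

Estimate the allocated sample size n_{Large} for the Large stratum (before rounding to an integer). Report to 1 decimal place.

Neyman allocation: nₕ = n·NₕSₕ / Σⱼ NⱼSⱼ.
Σ NⱼSⱼ = 19085·423 + 16136·935 = 2.3160115 × 10^7.
n_{Large} = 100·19085·423 / (2.3160115 × 10^7) = 34.9.

34.9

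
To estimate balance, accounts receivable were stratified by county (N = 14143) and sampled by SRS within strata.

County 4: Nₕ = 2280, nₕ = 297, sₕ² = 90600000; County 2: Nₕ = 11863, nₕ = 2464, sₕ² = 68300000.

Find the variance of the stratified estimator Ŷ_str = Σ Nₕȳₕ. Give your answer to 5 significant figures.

Var(Ŷ_str) = Σₕ Nₕ²(1 − fₕ)sₕ²/nₕ.
County 4: 2280²·(1 − 297/2280)·90600000/297 = 1.3792065 × 10^12.
County 2: 11863²·(1 − 2464/11863)·68300000/2464 = 3.0906952 × 10^12.
Sum = 4.4699017 × 10^12.

4.4699 × 10^12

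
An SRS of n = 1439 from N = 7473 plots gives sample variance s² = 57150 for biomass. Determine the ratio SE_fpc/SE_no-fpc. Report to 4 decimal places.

0.8986

f = n/N = 1439/7473 = 0.19255988.
SE_no-fpc = √(s²/n) = 6.3019902; SE_fpc = √((1−f)s²/n) = 5.6628216.
Ratio = √(1−f) = 0.89857672.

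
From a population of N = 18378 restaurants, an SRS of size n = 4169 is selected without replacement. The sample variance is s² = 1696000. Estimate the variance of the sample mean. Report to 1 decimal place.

Under SRS without replacement, Var(ȳ) = (1 − f)·s²/n with f = n/N = 4169/18378 = 0.22684732.
Var(ȳ) = (1 − 0.22684732)·1696000/4169 = 0.77315268·406.81219 = 314.52793.

314.5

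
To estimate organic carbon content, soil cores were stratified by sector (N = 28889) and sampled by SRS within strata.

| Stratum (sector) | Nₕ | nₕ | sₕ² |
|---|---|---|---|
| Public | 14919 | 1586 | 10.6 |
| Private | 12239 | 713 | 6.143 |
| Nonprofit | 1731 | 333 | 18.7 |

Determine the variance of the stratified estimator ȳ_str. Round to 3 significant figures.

0.00321

Var(ȳ_str) = Σₕ Wₕ²(1 − fₕ)sₕ²/nₕ with Wₕ = Nₕ/N, N = 28889.
Public: Wₕ = 0.51642494; term = 0.51642494²·(1 − 0.10630739)·10.6/1586 = 0.0015929614.
Private: Wₕ = 0.42365606; term = 0.42365606²·(1 − 0.05825639)·6.143/713 = 0.0014562989.
Nonprofit: Wₕ = 0.05991900; term = 0.05991900²·(1 − 0.19237435)·18.7/333 = 1.6283081 × 10^-4.
Sum = 0.0032120911.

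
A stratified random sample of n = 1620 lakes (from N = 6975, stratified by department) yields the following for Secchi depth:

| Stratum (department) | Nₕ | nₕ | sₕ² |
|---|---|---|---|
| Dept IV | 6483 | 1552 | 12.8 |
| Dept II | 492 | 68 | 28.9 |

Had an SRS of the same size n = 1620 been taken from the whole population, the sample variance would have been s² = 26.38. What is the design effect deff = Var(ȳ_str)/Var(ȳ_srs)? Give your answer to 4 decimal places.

0.5792

Var(ȳ_str) = Σ Wₕ²(1−fₕ)sₕ²/nₕ with Wₕ = Nₕ/6975:
  Dept IV: (6483/6975)²·(1−1552/6483)·12.8/1552 = 0.0054192708
  Dept II: (492/6975)²·(1−68/492)·28.9/68 = 0.0018223486
  → Var(ȳ_str) = 0.0072416194.
Var(ȳ_srs) = (1 − 1620/6975)·26.38/1620 = 0.012501872.
deff = 0.0072416194 / 0.012501872 = 0.5792.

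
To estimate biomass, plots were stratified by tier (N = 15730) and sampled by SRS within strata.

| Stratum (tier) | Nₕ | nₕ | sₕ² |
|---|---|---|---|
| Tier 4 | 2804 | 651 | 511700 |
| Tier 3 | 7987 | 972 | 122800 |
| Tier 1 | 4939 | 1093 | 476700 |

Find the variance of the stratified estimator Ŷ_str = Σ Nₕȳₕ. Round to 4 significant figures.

2.011 × 10^10

Var(Ŷ_str) = Σₕ Nₕ²(1 − fₕ)sₕ²/nₕ.
Tier 4: 2804²·(1 − 651/2804)·511700/651 = 4.7452213 × 10^9.
Tier 3: 7987²·(1 − 972/7987)·122800/972 = 7.0785363 × 10^9.
Tier 1: 4939²·(1 − 1093/4939)·476700/1093 = 8.2846334 × 10^9.
Sum = 2.0108391 × 10^10.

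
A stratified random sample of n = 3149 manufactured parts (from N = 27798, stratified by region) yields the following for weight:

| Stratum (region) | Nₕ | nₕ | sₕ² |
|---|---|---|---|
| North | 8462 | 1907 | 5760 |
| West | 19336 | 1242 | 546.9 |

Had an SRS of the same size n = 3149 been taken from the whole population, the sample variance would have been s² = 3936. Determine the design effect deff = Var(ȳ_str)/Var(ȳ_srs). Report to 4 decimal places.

Var(ȳ_str) = Σ Wₕ²(1−fₕ)sₕ²/nₕ with Wₕ = Nₕ/27798:
  North: (8462/27798)²·(1−1907/8462)·5760/1907 = 0.21681554
  West: (19336/27798)²·(1−1242/19336)·546.9/1242 = 0.19937029
  → Var(ȳ_str) = 0.41618583.
Var(ȳ_srs) = (1 − 3149/27798)·3936/3149 = 1.1083277.
deff = 0.41618583 / 1.1083277 = 0.3755.

0.3755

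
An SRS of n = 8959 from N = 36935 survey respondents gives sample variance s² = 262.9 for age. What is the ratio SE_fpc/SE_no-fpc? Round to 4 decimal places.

f = n/N = 8959/36935 = 0.24256126.
SE_no-fpc = √(s²/n) = 0.17130322; SE_fpc = √((1−f)s²/n) = 0.14908683.
Ratio = √(1−f) = 0.87030957.

0.8703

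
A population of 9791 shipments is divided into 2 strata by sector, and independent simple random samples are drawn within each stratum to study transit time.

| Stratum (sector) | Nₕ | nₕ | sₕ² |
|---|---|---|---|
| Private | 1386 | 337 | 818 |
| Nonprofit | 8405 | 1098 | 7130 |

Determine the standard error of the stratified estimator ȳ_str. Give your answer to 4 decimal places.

Var(ȳ_str) = Σₕ Wₕ²(1 − fₕ)sₕ²/nₕ with Wₕ = Nₕ/N, N = 9791.
Private: Wₕ = 0.14155857; term = 0.14155857²·(1 − 0.24314574)·818/337 = 0.036813577.
Nonprofit: Wₕ = 0.85844143; term = 0.85844143²·(1 − 0.13063653)·7130/1098 = 4.1601588.
Sum = 4.1969724.
SE = √(4.1969724) = 2.0487.

2.0487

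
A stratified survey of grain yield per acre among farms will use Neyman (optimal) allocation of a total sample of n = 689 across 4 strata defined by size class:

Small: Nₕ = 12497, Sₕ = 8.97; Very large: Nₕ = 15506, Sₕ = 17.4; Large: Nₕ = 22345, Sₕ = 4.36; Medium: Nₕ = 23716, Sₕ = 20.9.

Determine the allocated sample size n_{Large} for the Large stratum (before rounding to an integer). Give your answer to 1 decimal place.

68.8

Neyman allocation: nₕ = n·NₕSₕ / Σⱼ NⱼSⱼ.
Σ NⱼSⱼ = 12497·8.97 + 15506·17.4 + 22345·4.36 + 23716·20.9 = 974991.09.
n_{Large} = 689·22345·4.36 / 974991.09 = 68.8.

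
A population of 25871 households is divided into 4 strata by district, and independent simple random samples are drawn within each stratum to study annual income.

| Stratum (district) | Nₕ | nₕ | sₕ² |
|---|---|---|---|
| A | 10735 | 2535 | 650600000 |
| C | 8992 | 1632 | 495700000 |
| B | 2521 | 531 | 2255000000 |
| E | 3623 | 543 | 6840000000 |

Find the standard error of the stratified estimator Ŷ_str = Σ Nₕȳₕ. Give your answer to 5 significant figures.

1.4303 × 10^7

Var(Ŷ_str) = Σₕ Nₕ²(1 − fₕ)sₕ²/nₕ.
A: 10735²·(1 − 2535/10735)·650600000/2535 = 2.259186 × 10^13.
C: 8992²·(1 − 1632/8992)·495700000/1632 = 2.0101704 × 10^13.
B: 2521²·(1 − 531/2521)·2255000000/531 = 2.1304824 × 10^13.
E: 3623²·(1 − 543/3623)·6840000000/543 = 1.4056439 × 10^14.
Sum = 2.0456278 × 10^14.
SE = √(2.0456278 × 10^14) = 1.4303 × 10^7.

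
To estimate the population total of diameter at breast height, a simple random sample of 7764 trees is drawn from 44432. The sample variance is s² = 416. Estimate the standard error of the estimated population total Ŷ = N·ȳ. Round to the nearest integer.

9343

Var(Ŷ) = N²·Var(ȳ) = N²·(1 − n/N)·s²/n.
f = 7764/44432 = 0.17473893; Var(ȳ) = 0.82526107·416/7764 = 0.044218007.
Var(Ŷ) = 44432² · 0.044218007 = 8.7295305 × 10^7.
SE(Ŷ) = √(8.7295305 × 10^7) = 9343.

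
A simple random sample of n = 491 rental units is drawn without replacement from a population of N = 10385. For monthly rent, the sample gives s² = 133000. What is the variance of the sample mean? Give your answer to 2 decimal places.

258.07

Under SRS without replacement, Var(ȳ) = (1 − f)·s²/n with f = n/N = 491/10385 = 0.04727973.
Var(ȳ) = (1 − 0.04727973)·133000/491 = 0.95272027·270.87576 = 258.06883.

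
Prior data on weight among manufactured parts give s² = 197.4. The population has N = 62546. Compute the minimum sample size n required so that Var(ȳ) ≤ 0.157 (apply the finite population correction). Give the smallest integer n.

1233

Without fpc, n₀ = s²/D = 197.4/0.157 = 1257.3248.
With fpc, (1 − n/N)·s²/n ≤ D requires n ≥ n₀/(1 + n₀/N) = 1257.3248/(1 + 1257.3248/62546) = 1232.5476.
Rounding up, n = 1233.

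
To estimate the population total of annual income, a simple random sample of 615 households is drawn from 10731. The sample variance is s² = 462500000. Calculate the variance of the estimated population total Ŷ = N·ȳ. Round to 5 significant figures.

8.1637 × 10^13

Var(Ŷ) = N²·Var(ȳ) = N²·(1 − n/N)·s²/n.
f = 615/10731 = 0.05731060; Var(ȳ) = 0.94268940·462500000/615 = 708933.09.
Var(Ŷ) = 10731² · 708933.09 = 8.1636737 × 10^13.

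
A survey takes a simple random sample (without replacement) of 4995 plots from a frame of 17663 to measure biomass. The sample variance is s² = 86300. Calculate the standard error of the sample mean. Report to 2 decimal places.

Under SRS without replacement, Var(ȳ) = (1 − f)·s²/n with f = n/N = 4995/17663 = 0.28279454.
Var(ȳ) = (1 − 0.28279454)·86300/4995 = 0.71720546·17.277277 = 12.391358.
SE(ȳ) = √(12.391358) = 3.52.

3.52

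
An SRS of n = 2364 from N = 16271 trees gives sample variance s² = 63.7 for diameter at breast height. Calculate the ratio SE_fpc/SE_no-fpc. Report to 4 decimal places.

0.9245

f = n/N = 2364/16271 = 0.14528916.
SE_no-fpc = √(s²/n) = 0.16415193; SE_fpc = √((1−f)s²/n) = 0.15175939.
Ratio = √(1−f) = 0.92450572.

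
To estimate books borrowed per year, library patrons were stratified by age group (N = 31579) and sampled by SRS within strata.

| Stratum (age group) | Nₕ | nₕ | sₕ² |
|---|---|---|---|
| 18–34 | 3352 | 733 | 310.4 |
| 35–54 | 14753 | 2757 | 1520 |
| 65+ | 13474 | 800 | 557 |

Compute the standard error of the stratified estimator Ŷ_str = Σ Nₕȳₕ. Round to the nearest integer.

Var(Ŷ_str) = Σₕ Nₕ²(1 − fₕ)sₕ²/nₕ.
18–34: 3352²·(1 − 733/3352)·310.4/733 = 3.7175537 × 10^6.
35–54: 14753²·(1 − 2757/14753)·1520/2757 = 9.7571644 × 10^7.
65+: 13474²·(1 − 800/13474)·557/800 = 1.1889825 × 10^8.
Sum = 2.2018745 × 10^8.
SE = √(2.2018745 × 10^8) = 14839.

14839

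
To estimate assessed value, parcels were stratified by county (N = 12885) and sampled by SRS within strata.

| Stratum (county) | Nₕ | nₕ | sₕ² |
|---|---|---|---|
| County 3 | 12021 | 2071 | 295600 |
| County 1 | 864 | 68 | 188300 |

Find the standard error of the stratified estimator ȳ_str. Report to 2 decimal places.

10.69

Var(ȳ_str) = Σₕ Wₕ²(1 − fₕ)sₕ²/nₕ with Wₕ = Nₕ/N, N = 12885.
County 3: Wₕ = 0.93294529; term = 0.93294529²·(1 − 0.17228184)·295600/2071 = 102.82984.
County 1: Wₕ = 0.06705471; term = 0.06705471²·(1 − 0.07870370)·188300/68 = 11.47095.
Sum = 114.30079.
SE = √(114.30079) = 10.69.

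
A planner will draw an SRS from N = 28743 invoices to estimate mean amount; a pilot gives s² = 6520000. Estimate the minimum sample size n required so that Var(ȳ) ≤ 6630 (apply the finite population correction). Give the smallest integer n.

Without fpc, n₀ = s²/D = 6520000/6630 = 983.4087.
With fpc, (1 − n/N)·s²/n ≤ D requires n ≥ n₀/(1 + n₀/N) = 983.4087/(1 + 983.4087/28743) = 950.8756.
Rounding up, n = 951.

951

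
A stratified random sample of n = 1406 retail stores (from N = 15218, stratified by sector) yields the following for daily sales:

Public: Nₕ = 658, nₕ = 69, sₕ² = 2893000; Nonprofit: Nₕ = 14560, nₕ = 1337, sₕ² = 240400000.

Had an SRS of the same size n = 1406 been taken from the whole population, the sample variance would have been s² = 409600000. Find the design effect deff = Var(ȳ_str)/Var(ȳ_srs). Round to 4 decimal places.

0.5656

Var(ȳ_str) = Σ Wₕ²(1−fₕ)sₕ²/nₕ with Wₕ = Nₕ/15218:
  Public: (658/15218)²·(1−69/658)·2893000/69 = 70.165782
  Nonprofit: (14560/15218)²·(1−1337/14560)·240400000/1337 = 149478.69
  → Var(ȳ_str) = 149548.86.
Var(ȳ_srs) = (1 − 1406/15218)·409600000/1406 = 264407.41.
deff = 149548.86 / 264407.41 = 0.5656.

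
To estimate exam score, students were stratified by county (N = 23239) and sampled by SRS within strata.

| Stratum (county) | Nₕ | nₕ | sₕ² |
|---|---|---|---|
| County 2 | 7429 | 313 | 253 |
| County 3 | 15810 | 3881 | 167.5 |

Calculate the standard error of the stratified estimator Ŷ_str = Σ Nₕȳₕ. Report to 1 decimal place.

7132.4

Var(Ŷ_str) = Σₕ Nₕ²(1 − fₕ)sₕ²/nₕ.
County 2: 7429²·(1 − 313/7429)·253/313 = 4.2730943 × 10^7.
County 3: 15810²·(1 − 3881/15810)·167.5/3881 = 8.1396752 × 10^6.
Sum = 5.0870618 × 10^7.
SE = √(5.0870618 × 10^7) = 7132.4.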